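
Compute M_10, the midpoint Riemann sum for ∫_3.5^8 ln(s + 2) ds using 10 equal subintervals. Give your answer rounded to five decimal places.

Δs = (8 − 3.5)/10 = 0.45.
Midpoints: 3.725, 4.175, 4.625, 5.075, 5.525, 5.975, 6.425, 6.875, 7.325, 7.775.
f(3.725) ≈ 1.74484, f(4.175) ≈ 1.82051, f(4.625) ≈ 1.89085, f(5.075) ≈ 1.95657, f(5.525) ≈ 2.01823, f(5.975) ≈ 2.07631, f(6.425) ≈ 2.13120, f(6.875) ≈ 2.18324, f(7.325) ≈ 2.23270, f(7.775) ≈ 2.27983.
Sum = Δs · [f(3.725) + f(4.175) + f(4.625) + ...].
Sum ≈ 9.15043.

9.15043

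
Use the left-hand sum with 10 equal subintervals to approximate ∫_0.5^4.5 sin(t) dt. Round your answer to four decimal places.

1.3652

Δt = (4.5 − 0.5)/10 = 0.4.
Left endpoints: 0.5, 0.9, 1.3, 1.7, 2.1, 2.5, 2.9, 3.3, 3.7, 4.1.
f(0.5) ≈ 0.4794, f(0.9) ≈ 0.7833, f(1.3) ≈ 0.9636, f(1.7) ≈ 0.9917, f(2.1) ≈ 0.8632, f(2.5) ≈ 0.5985, f(2.9) ≈ 0.2392, f(3.3) ≈ -0.1577, f(3.7) ≈ -0.5298, f(4.1) ≈ -0.8183.
Sum = Δt · [f(0.5) + f(0.9) + f(1.3) + ...].
Sum ≈ 1.3652.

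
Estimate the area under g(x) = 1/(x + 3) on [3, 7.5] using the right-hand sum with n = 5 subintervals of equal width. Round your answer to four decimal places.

0.5287

Δx = (7.5 − 3)/5 = 0.9.
Right endpoints: 3.9, 4.8, 5.7, 6.6, 7.5.
g(3.9) = 10/69, g(4.8) = 5/39, g(5.7) = 10/87, g(6.6) = 5/48, g(7.5) = 2/21.
Sum = Δx · [g(3.9) + g(4.8) + g(5.7) + g(6.6) + g(7.5)].
Sum ≈ 0.5287.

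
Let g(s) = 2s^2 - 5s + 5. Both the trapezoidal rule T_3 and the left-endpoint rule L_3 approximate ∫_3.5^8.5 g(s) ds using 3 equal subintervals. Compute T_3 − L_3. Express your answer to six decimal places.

T_3 ≈ 260.46296296.
L_3 ≈ 181.29629630.
T_3 − L_3 ≈ 79.166667.

79.166667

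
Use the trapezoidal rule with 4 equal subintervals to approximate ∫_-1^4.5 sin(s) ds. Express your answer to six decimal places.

Δs = (4.5 − (-1))/4 = 1.375.
f(-1) ≈ -0.841471, f(0.375) ≈ 0.366273, f(1.75) ≈ 0.983986, f(3.125) ≈ 0.016592, f(4.5) ≈ -0.977530.
T_4 = (Δs/2)·[f(s_0) + 2f(s_1) + 2f(s_2) + 2f(s_3) + f(s_4)].
Sum ≈ 0.628856.

0.628856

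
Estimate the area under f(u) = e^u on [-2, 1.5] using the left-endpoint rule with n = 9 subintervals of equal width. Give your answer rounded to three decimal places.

3.556

Δu = (1.5 − (-2))/9 = 7/18.
Left endpoints: -2, -29/18, -11/9, -5/6, -4/9, -1/18, 1/3, 13/18, 10/9.
f(-2) ≈ 0.135, f(-29/18) ≈ 0.200, f(-11/9) ≈ 0.295, f(-5/6) ≈ 0.435, f(-4/9) ≈ 0.641, f(-1/18) ≈ 0.946, f(1/3) ≈ 1.396, f(13/18) ≈ 2.059, f(10/9) ≈ 3.038.
Sum = Δu · [f(-2) + f(-29/18) + f(-11/9) + ...].
Sum ≈ 3.556.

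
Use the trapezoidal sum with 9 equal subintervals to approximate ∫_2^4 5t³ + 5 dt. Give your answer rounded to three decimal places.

Δt = (4 − 2)/9 = 2/9.
f(2) = 45, f(20/9) = 43645/729, f(22/9) = 56885/729, f(8/3) = 2695/27, f(26/9) = 91525/729, f(28/9) = 113405/729, f(10/3) = 5135/27, f(32/9) = 167485/729, f(34/9) = 200165/729, f(4) = 325.
T_9 = (Δt/2)·[f(t_0) + 2f(t_1) + ... + 2f(t_{8}) + f(t_9)].
Sum ≈ 310.741.

310.741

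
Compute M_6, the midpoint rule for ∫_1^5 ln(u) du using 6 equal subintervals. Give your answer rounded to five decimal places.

Δu = (5 − 1)/6 = 2/3.
Midpoints: 4/3, 2, 8/3, 10/3, 4, 14/3.
f(4/3) ≈ 0.28768, f(2) ≈ 0.69315, f(8/3) ≈ 0.98083, f(10/3) ≈ 1.20397, f(4) ≈ 1.38629, f(14/3) ≈ 1.54045.
Sum = Δu · [f(4/3) + f(2) + f(8/3) + ...].
Sum ≈ 4.06158.

4.06158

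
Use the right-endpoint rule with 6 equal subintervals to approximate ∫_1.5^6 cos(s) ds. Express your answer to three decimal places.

-0.883

Δs = (6 − 1.5)/6 = 0.75.
Right endpoints: 2.25, 3, 3.75, 4.5, 5.25, 6.
f(2.25) ≈ -0.628, f(3) ≈ -0.990, f(3.75) ≈ -0.821, f(4.5) ≈ -0.211, f(5.25) ≈ 0.512, f(6) ≈ 0.960.
Sum = Δs · [f(2.25) + f(3) + f(3.75) + ...].
Sum ≈ -0.883.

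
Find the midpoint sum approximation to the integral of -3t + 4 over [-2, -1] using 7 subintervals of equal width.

8.5

Δt = (-1 − (-2))/7 = 1/7.
Midpoints: -27/14, -25/14, -23/14, -1.5, -19/14, -17/14, -15/14.
f(-27/14) = 137/14, f(-25/14) = 131/14, f(-23/14) = 125/14, f(-1.5) = 8.5, f(-19/14) = 113/14, f(-17/14) = 107/14, f(-15/14) = 101/14.
Sum = Δt · [f(-27/14) + f(-25/14) + f(-23/14) + ...].
Sum = 8.5.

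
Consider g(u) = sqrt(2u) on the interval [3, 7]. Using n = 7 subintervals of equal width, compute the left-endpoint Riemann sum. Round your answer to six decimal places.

12.189066

Δu = (7 − 3)/7 = 4/7.
Left endpoints: 3, 25/7, 29/7, 33/7, 37/7, 41/7, 45/7.
g(3) ≈ 2.449490, g(25/7) ≈ 2.672612, g(29/7) ≈ 2.878492, g(33/7) ≈ 3.070598, g(37/7) ≈ 3.251373, g(41/7) ≈ 3.422614, g(45/7) ≈ 3.585686.
Sum = Δu · [g(3) + g(25/7) + g(29/7) + ...].
Sum ≈ 12.189066.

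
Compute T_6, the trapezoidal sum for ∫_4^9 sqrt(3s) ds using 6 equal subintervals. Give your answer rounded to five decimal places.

21.93097

Δs = (9 − 4)/6 = 5/6.
f(4) ≈ 3.46410, f(29/6) ≈ 3.80789, f(17/3) ≈ 4.12311, f(6.5) ≈ 4.41588, f(22/3) ≈ 4.69042, f(49/6) ≈ 4.94975, f(9) ≈ 5.19615.
T_6 = (Δs/2)·[f(s_0) + 2f(s_1) + ... + 2f(s_{5}) + f(s_6)].
Sum ≈ 21.93097.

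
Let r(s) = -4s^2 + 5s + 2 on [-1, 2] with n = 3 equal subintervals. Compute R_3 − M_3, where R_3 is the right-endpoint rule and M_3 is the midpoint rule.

-1.5

R_3 = 1.
M_3 = 2.5.
R_3 − M_3 = -1.5.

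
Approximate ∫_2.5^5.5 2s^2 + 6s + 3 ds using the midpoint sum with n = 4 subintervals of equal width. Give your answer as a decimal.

Δs = (5.5 − 2.5)/4 = 0.75.
Midpoints: 2.875, 3.625, 4.375, 5.125.
f(2.875) = 36.78125, f(3.625) = 51.03125, f(4.375) = 67.53125, f(5.125) = 86.28125.
Sum = Δs · [f(2.875) + f(3.625) + f(4.375) + f(5.125)].
Sum = 181.21875.

181.21875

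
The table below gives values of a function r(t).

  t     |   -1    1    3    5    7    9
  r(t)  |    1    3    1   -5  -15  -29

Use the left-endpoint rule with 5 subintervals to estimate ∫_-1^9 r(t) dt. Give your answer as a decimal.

-30

Δt = 2.
Sum = 2·[1 + 3 + 1 + (-5) + (-15)] = -30.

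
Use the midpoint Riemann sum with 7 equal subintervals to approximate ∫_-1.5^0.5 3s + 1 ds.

Δs = (0.5 − (-1.5))/7 = 2/7.
Midpoints: -19/14, -15/14, -11/14, -0.5, -3/14, 1/14, 5/14.
f(-19/14) = -43/14, f(-15/14) = -31/14, f(-11/14) = -19/14, f(-0.5) = -0.5, f(-3/14) = 5/14, f(1/14) = 17/14, f(5/14) = 29/14.
Sum = Δs · [f(-19/14) + f(-15/14) + f(-11/14) + ...].
Sum = -1.

-1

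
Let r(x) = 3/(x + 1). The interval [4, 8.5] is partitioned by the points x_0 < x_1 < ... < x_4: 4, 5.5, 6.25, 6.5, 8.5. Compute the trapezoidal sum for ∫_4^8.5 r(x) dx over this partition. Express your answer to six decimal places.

Subinterval widths: 1.5, 0.75, 0.25, 2.
r(4) = 0.6, r(5.5) = 6/13, r(6.25) = 12/29, r(6.5) = 0.4, r(8.5) = 6/19.
On each subinterval the trapezoid contributes (Δx_i/2)·[r(x_{i-1}) + r(x_i)].
Sum ≈ 1.941917.

1.941917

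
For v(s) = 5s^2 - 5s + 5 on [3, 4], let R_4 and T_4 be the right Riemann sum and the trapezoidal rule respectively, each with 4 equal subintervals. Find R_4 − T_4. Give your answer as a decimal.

3.75

R_4 = 52.96875.
T_4 = 49.21875.
R_4 − T_4 = 3.75.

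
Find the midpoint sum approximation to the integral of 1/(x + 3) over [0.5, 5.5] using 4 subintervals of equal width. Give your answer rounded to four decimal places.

0.8830

Δx = (5.5 − 0.5)/4 = 1.25.
Midpoints: 1.125, 2.375, 3.625, 4.875.
f(1.125) = 8/33, f(2.375) = 8/43, f(3.625) = 8/53, f(4.875) = 8/63.
Sum = Δx · [f(1.125) + f(2.375) + f(3.625) + f(4.875)].
Sum ≈ 0.8830.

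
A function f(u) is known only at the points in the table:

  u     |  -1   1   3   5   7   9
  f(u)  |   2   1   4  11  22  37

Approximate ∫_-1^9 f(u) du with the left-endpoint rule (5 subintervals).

Δu = 2.
Sum = 2·[2 + 1 + 4 + 11 + 22] = 80.

80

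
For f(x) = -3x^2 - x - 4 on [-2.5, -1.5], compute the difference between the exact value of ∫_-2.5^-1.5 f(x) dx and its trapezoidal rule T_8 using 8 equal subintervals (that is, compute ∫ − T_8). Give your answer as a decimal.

0.0078125

Exact integral: ∫_-2.5^-1.5 f(x) dx = -14.25.
T_8 = -14.2578125.
Error = -14.25 − (-14.2578125) = 0.0078125.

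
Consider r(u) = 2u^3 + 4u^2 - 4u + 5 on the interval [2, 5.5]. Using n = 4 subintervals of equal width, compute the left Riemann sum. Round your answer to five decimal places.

Δu = (5.5 − 2)/4 = 0.875.
Left endpoints: 2, 2.875, 3.75, 4.625.
r(2) = 29, r(2.875) = 74.08984375, r(3.75) = 151.71875, r(4.625) = 269.92578125.
Sum = Δu · [r(2) + r(2.875) + r(3.75) + r(4.625)].
Sum ≈ 459.14258.

459.14258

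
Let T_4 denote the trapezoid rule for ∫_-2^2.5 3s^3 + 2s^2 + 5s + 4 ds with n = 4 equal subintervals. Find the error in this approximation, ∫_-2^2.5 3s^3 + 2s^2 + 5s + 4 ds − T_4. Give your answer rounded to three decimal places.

-4.034

Exact integral: ∫_-2^2.5 f(s) ds = 56.671875.
T_4 ≈ 60.70605.
Error ≈ 56.671875 − 60.70605 ≈ -4.034.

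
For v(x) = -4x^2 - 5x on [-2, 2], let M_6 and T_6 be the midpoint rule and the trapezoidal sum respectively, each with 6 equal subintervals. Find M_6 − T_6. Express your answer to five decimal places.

1.77778

M_6 ≈ -20.7407407.
T_6 ≈ -22.5185185.
M_6 − T_6 ≈ 1.77778.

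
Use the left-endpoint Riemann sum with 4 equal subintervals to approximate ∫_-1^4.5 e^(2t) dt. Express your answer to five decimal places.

760.89834

Δt = (4.5 − (-1))/4 = 1.375.
Left endpoints: -1, 0.375, 1.75, 3.125.
f(-1) ≈ 0.13534, f(0.375) ≈ 2.11700, f(1.75) ≈ 33.11545, f(3.125) ≈ 518.01282.
Sum = Δt · [f(-1) + f(0.375) + f(1.75) + f(3.125)].
Sum ≈ 760.89834.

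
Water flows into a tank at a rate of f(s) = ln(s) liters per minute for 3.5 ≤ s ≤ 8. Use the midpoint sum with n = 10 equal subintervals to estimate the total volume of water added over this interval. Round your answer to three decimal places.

Δs = (8 − 3.5)/10 = 0.45.
Midpoints: 3.725, 4.175, 4.625, 5.075, 5.525, 5.975, 6.425, 6.875, 7.325, 7.775.
f(3.725) ≈ 1.315, f(4.175) ≈ 1.429, f(4.625) ≈ 1.531, f(5.075) ≈ 1.624, f(5.525) ≈ 1.709, f(5.975) ≈ 1.788, f(6.425) ≈ 1.860, f(6.875) ≈ 1.928, f(7.325) ≈ 1.991, f(7.775) ≈ 2.051.
Sum = Δs · [f(3.725) + f(4.175) + f(4.625) + ...].
Sum ≈ 7.752.

7.752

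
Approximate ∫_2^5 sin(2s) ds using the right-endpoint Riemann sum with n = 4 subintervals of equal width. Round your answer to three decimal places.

Δs = (5 − 2)/4 = 0.75.
Right endpoints: 2.75, 3.5, 4.25, 5.
f(2.75) ≈ -0.706, f(3.5) ≈ 0.657, f(4.25) ≈ 0.798, f(5) ≈ -0.544.
Sum = Δs · [f(2.75) + f(3.5) + f(4.25) + f(5)].
Sum ≈ 0.154.

0.154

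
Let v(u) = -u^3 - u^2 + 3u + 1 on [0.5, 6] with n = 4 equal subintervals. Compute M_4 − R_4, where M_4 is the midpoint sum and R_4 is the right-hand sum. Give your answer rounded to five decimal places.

M_4 ≈ -327.5024414.
R_4 ≈ -517.0966797.
M_4 − R_4 ≈ 189.59424.

189.59424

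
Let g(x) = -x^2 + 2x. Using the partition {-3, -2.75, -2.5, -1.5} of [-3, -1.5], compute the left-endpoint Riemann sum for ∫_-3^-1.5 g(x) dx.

-18.265625

Subinterval widths: 0.25, 0.25, 1.
Left endpoints: -3, -2.75, -2.5.
g(-3) = -15, g(-2.75) = -13.0625, g(-2.5) = -11.25.
Sum = Σ Δx_i · g(x_i).
Sum = -18.265625.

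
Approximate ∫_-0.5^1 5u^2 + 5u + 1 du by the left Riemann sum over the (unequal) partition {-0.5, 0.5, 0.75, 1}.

2.828125

Subinterval widths: 1, 0.25, 0.25.
Left endpoints: -0.5, 0.5, 0.75.
f(-0.5) = -0.25, f(0.5) = 4.75, f(0.75) = 7.5625.
Sum = Σ Δu_i · f(u_i).
Sum = 2.828125.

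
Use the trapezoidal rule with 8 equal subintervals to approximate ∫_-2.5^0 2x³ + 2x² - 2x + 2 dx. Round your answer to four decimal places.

1.9116

Δx = (0 − (-2.5))/8 = 0.3125.
f(-2.5) = -11.75, f(-2.1875) = -10219/2048, f(-1.875) = -0.40234375, f(-1.5625) = 4871/2048, f(-1.25) = 3.71875, f(-0.9375) = 8161/2048, f(-0.625) = 3.54296875, f(-0.3125) = 5651/2048, f(0) = 2.
T_8 = (Δx/2)·[f(x_0) + 2f(x_1) + ... + 2f(x_{7}) + f(x_8)].
Sum ≈ 1.9116.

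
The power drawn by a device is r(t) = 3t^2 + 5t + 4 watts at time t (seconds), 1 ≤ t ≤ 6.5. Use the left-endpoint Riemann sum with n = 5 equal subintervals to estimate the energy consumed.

Δt = (6.5 − 1)/5 = 1.1.
Left endpoints: 1, 2.1, 3.2, 4.3, 5.4.
r(1) = 12, r(2.1) = 27.73, r(3.2) = 50.72, r(4.3) = 80.97, r(5.4) = 118.48.
Sum = Δt · [r(1) + r(2.1) + r(3.2) + r(4.3) + r(5.4)].
Sum = 318.89.

318.89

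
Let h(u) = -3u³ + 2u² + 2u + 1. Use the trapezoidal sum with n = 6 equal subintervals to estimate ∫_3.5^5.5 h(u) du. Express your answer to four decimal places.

Δu = (5.5 − 3.5)/6 = 1/3.
h(3.5) = -96.125, h(23/6) = -9427/72, h(25/6) = -4151/24, h(4.5) = -222.875, h(29/6) = -20257/72, h(31/6) = -8377/24, h(5.5) = -426.625.
T_6 = (Δu/2)·[h(u_0) + 2h(u_1) + ... + 2h(u_{5}) + h(u_6)].
Sum ≈ -472.8426.

-472.8426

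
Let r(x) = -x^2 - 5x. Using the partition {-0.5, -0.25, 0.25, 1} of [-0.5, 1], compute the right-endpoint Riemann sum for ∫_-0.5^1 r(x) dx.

-4.859375

Subinterval widths: 0.25, 0.5, 0.75.
Right endpoints: -0.25, 0.25, 1.
r(-0.25) = 1.1875, r(0.25) = -1.3125, r(1) = -6.
Sum = Σ Δx_i · r(x_i).
Sum = -4.859375.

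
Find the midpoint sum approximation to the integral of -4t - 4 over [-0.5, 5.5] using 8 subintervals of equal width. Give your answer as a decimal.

-84

Δt = (5.5 − (-0.5))/8 = 0.75.
Midpoints: -0.125, 0.625, 1.375, 2.125, 2.875, 3.625, 4.375, 5.125.
f(-0.125) = -3.5, f(0.625) = -6.5, f(1.375) = -9.5, f(2.125) = -12.5, f(2.875) = -15.5, f(3.625) = -18.5, f(4.375) = -21.5, f(5.125) = -24.5.
Sum = Δt · [f(-0.125) + f(0.625) + f(1.375) + ...].
Sum = -84.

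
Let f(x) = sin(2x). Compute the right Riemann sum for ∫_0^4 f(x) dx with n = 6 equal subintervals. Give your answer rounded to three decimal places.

Δx = (4 − 0)/6 = 2/3.
Right endpoints: 2/3, 4/3, 2, 8/3, 10/3, 4.
f(2/3) ≈ 0.972, f(4/3) ≈ 0.457, f(2) ≈ -0.757, f(8/3) ≈ -0.813, f(10/3) ≈ 0.374, f(4) ≈ 0.989.
Sum = Δx · [f(2/3) + f(4/3) + f(2) + ...].
Sum ≈ 0.815.

0.815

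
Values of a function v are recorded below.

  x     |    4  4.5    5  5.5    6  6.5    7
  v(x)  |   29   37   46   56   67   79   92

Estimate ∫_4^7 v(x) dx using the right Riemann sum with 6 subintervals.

Δx = 0.5.
Sum = 0.5·[37 + 46 + 56 + 67 + 79 + 92] = 188.5.

188.5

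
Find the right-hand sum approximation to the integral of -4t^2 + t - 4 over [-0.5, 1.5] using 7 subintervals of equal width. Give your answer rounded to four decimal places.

-12.6327

Δt = (1.5 − (-0.5))/7 = 2/7.
Right endpoints: -3/14, 1/14, 5/14, 9/14, 13/14, 17/14, 1.5.
f(-3/14) = -431/98, f(1/14) = -387/98, f(5/14) = -407/98, f(9/14) = -491/98, f(13/14) = -639/98, f(17/14) = -851/98, f(1.5) = -11.5.
Sum = Δt · [f(-3/14) + f(1/14) + f(5/14) + ...].
Sum ≈ -12.6327.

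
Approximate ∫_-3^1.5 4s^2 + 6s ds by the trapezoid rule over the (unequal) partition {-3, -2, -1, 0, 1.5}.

24.5

Subinterval widths: 1, 1, 1, 1.5.
f(-3) = 18, f(-2) = 4, f(-1) = -2, f(0) = 0, f(1.5) = 18.
On each subinterval the trapezoid contributes (Δs_i/2)·[f(s_{i-1}) + f(s_i)].
Sum = 24.5.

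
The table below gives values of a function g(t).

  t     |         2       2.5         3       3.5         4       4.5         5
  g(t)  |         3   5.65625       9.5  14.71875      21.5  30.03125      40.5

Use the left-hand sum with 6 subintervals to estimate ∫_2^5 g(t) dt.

Δt = 0.5.
Sum = 0.5·[3 + 5.65625 + 9.5 + 14.71875 + 21.5 + 30.03125] = 42.203125.

42.203125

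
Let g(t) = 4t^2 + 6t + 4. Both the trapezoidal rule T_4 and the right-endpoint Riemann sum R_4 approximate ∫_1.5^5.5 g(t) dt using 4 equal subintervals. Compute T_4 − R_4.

T_4 = 320.
R_4 = 388.
T_4 − R_4 = -68.

-68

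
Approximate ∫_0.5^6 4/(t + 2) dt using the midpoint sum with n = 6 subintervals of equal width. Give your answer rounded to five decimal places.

4.63287

Δt = (6 − 0.5)/6 = 11/12.
Midpoints: 23/24, 1.875, 67/24, 89/24, 4.625, 133/24.
f(23/24) = 96/71, f(1.875) = 32/31, f(67/24) = 96/115, f(89/24) = 96/137, f(4.625) = 32/53, f(133/24) = 96/181.
Sum = Δt · [f(23/24) + f(1.875) + f(67/24) + ...].
Sum ≈ 4.63287.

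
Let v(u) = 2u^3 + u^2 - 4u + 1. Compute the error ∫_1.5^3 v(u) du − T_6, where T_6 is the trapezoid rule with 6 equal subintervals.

-0.2265625

Exact integral: ∫_1.5^3 v(u) du = 33.84375.
T_6 = 34.0703125.
Error = 33.84375 − 34.0703125 = -0.2265625.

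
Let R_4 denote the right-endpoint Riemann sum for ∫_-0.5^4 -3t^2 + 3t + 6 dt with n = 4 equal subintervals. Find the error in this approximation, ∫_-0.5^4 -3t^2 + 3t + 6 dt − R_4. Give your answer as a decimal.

21.83203125

Exact integral: ∫_-0.5^4 f(t) dt = -13.5.
R_4 = -35.33203125.
Error = -13.5 − (-35.33203125) = 21.83203125.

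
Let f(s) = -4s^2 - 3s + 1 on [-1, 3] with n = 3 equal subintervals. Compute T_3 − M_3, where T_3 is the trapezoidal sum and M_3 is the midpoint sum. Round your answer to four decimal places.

-7.1111

T_3 ≈ -50.074074.
M_3 ≈ -42.962963.
T_3 − M_3 ≈ -7.1111.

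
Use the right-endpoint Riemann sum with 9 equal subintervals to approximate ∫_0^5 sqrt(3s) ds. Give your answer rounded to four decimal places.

13.8466

Δs = (5 − 0)/9 = 5/9.
Right endpoints: 5/9, 10/9, 5/3, 20/9, 25/9, 10/3, 35/9, 40/9, 5.
f(5/9) ≈ 1.2910, f(10/9) ≈ 1.8257, f(5/3) ≈ 2.2361, f(20/9) ≈ 2.5820, f(25/9) ≈ 2.8868, f(10/3) ≈ 3.1623, f(35/9) ≈ 3.4157, f(40/9) ≈ 3.6515, f(5) ≈ 3.8730.
Sum = Δs · [f(5/9) + f(10/9) + f(5/3) + ...].
Sum ≈ 13.8466.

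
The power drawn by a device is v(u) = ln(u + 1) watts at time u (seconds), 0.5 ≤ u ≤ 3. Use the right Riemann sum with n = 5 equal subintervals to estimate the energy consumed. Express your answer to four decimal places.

2.6736

Δu = (3 − 0.5)/5 = 0.5.
Right endpoints: 1, 1.5, 2, 2.5, 3.
v(1) ≈ 0.6931, v(1.5) ≈ 0.9163, v(2) ≈ 1.0986, v(2.5) ≈ 1.2528, v(3) ≈ 1.3863.
Sum = Δu · [v(1) + v(1.5) + v(2) + v(2.5) + v(3)].
Sum ≈ 2.6736.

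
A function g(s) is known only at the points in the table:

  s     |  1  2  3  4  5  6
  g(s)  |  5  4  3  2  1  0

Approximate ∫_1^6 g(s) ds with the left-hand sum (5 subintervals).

Δs = 1.
Sum = 1·[5 + 4 + 3 + 2 + 1] = 15.

15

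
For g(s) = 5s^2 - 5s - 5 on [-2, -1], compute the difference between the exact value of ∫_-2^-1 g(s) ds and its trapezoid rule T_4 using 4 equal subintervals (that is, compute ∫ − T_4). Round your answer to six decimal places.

Exact integral: ∫_-2^-1 g(s) ds ≈ 14.16666667.
T_4 = 14.21875.
Error ≈ 14.16666667 − 14.21875 ≈ -0.052083.

-0.052083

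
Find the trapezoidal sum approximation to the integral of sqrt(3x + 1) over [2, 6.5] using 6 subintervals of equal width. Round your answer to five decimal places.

Δx = (6.5 − 2)/6 = 0.75.
f(2) ≈ 2.64575, f(2.75) ≈ 3.04138, f(3.5) ≈ 3.39116, f(4.25) ≈ 3.70810, f(5) ≈ 4.00000, f(5.75) ≈ 4.27200, f(6.5) ≈ 4.52769.
T_6 = (Δx/2)·[f(x_0) + 2f(x_1) + ... + 2f(x_{5}) + f(x_6)].
Sum ≈ 16.49953.

16.49953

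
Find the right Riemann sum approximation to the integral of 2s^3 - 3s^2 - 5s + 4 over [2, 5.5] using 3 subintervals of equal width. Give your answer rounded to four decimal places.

Δs = (5.5 − 2)/3 = 7/6.
Right endpoints: 19/6, 13/3, 5.5.
f(19/6) = 583/27, f(13/3) = 2396/27, f(5.5) = 218.5.
Sum = Δs · [f(19/6) + f(13/3) + f(5.5)].
Sum ≈ 383.6389.

383.6389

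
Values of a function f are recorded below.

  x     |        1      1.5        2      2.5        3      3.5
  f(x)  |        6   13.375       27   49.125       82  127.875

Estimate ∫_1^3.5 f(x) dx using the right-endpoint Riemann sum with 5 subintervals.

Δx = 0.5.
Sum = 0.5·[13.375 + 27 + 49.125 + 82 + 127.875] = 149.6875.

149.6875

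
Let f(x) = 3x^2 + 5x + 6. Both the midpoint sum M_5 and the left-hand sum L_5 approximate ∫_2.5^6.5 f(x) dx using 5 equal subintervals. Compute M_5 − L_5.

49.28

M_5 = 372.36.
L_5 = 323.08.
M_5 − L_5 = 49.28.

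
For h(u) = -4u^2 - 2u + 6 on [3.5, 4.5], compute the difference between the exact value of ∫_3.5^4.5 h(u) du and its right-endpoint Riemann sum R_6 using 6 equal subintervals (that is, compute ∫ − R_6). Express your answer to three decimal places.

2.852

Exact integral: ∫_3.5^4.5 h(u) du ≈ -66.33333.
R_6 ≈ -69.18519.
Error ≈ -66.33333 − (-69.18519) ≈ 2.852.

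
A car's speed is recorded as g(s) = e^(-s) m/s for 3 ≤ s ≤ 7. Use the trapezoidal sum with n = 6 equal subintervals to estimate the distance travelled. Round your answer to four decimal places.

0.0507

Δs = (7 − 3)/6 = 2/3.
g(3) ≈ 0.0498, g(11/3) ≈ 0.0256, g(13/3) ≈ 0.0131, g(5) ≈ 0.0067, g(17/3) ≈ 0.0035, g(19/3) ≈ 0.0018, g(7) ≈ 0.0009.
T_6 = (Δs/2)·[g(s_0) + 2g(s_1) + ... + 2g(s_{5}) + g(s_6)].
Sum ≈ 0.0507.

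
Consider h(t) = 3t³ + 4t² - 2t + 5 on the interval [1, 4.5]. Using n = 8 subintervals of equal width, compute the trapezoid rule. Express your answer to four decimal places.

Δt = (4.5 − 1)/8 = 0.4375.
h(1) = 10, h(1.4375) = 79061/4096, h(1.875) = 17965/512, h(2.3125) = 241111/4096, h(2.75) = 92.140625, h(3.1875) = 558785/4096, h(3.625) = 98927/512, h(4.0625) = 1081475/4096, h(4.5) = 350.375.
T_8 = (Δt/2)·[h(t_0) + 2h(t_1) + ... + 2h(t_{7}) + h(t_8)].
Sum ≈ 428.4236.

428.4236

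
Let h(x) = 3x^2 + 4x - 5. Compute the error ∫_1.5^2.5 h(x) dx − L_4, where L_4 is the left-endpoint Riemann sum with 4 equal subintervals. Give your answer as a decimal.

Exact integral: ∫_1.5^2.5 h(x) dx = 15.25.
L_4 = 13.28125.
Error = 15.25 − 13.28125 = 1.96875.

1.96875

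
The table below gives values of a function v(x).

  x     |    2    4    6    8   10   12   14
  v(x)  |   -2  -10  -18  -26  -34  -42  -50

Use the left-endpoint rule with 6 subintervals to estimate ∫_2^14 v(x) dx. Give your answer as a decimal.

Δx = 2.
Sum = 2·[(-2) + (-10) + (-18) + (-26) + (-34) + (-42)] = -264.

-264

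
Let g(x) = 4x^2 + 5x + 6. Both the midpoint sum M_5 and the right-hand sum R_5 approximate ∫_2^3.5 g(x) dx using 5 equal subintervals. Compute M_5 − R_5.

M_5 = 76.08.
R_5 = 82.29.
M_5 − R_5 = -6.21.

-6.21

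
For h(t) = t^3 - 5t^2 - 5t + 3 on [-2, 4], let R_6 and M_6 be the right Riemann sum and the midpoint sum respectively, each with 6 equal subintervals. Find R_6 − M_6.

R_6 = -83.
M_6 = -71.
R_6 − M_6 = -12.

-12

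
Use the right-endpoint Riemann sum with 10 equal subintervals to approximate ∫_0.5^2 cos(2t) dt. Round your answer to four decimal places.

Δt = (2 − 0.5)/10 = 0.15.
Right endpoints: 0.65, 0.8, 0.95, 1.1, 1.25, 1.4, 1.55, 1.7, 1.85, 2.
f(0.65) ≈ 0.2675, f(0.8) ≈ -0.0292, f(0.95) ≈ -0.3233, f(1.1) ≈ -0.5885, f(1.25) ≈ -0.8011, f(1.4) ≈ -0.9422, f(1.55) ≈ -0.9991, f(1.7) ≈ -0.9668, f(1.85) ≈ -0.8481, f(2) ≈ -0.6536.
Sum = Δt · [f(0.65) + f(0.8) + f(0.95) + ...].
Sum ≈ -0.8827.

-0.8827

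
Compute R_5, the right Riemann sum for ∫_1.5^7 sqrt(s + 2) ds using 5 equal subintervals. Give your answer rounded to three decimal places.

14.246

Δs = (7 − 1.5)/5 = 1.1.
Right endpoints: 2.6, 3.7, 4.8, 5.9, 7.
f(2.6) ≈ 2.145, f(3.7) ≈ 2.387, f(4.8) ≈ 2.608, f(5.9) ≈ 2.811, f(7) ≈ 3.000.
Sum = Δs · [f(2.6) + f(3.7) + f(4.8) + f(5.9) + f(7)].
Sum ≈ 14.246.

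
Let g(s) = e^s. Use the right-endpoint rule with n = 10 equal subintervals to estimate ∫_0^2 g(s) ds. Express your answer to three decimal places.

Δs = (2 − 0)/10 = 0.2.
Right endpoints: 0.2, 0.4, 0.6, 0.8, 1, 1.2, 1.4, 1.6, 1.8, 2.
g(0.2) ≈ 1.221, g(0.4) ≈ 1.492, g(0.6) ≈ 1.822, g(0.8) ≈ 2.226, g(1) ≈ 2.718, g(1.2) ≈ 3.320, g(1.4) ≈ 4.055, g(1.6) ≈ 4.953, g(1.8) ≈ 6.050, g(2) ≈ 7.389.
Sum = Δs · [g(0.2) + g(0.4) + g(0.6) + ...].
Sum ≈ 7.049.

7.049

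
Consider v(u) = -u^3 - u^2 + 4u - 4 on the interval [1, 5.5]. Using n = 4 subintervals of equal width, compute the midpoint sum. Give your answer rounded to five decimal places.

Δu = (5.5 − 1)/4 = 1.125.
Midpoints: 1.5625, 2.6875, 3.8125, 4.9375.
v(1.5625) = -16409/4096, v(2.6875) = -81443/4096, v(3.8125) = -240437/4096, v(4.9375) = -528383/4096.
Sum = Δu · [v(1.5625) + v(2.6875) + v(3.8125) + v(4.9375)].
Sum ≈ -238.03857.

-238.03857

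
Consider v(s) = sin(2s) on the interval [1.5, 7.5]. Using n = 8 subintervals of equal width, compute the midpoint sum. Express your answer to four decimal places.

-0.1267

Δs = (7.5 − 1.5)/8 = 0.75.
Midpoints: 1.875, 2.625, 3.375, 4.125, 4.875, 5.625, 6.375, 7.125.
v(1.875) ≈ -0.5716, v(2.625) ≈ -0.8589, v(3.375) ≈ 0.4500, v(4.125) ≈ 0.9226, v(4.875) ≈ -0.3195, v(5.625) ≈ -0.9678, v(6.375) ≈ 0.1826, v(7.125) ≈ 0.9936.
Sum = Δs · [v(1.875) + v(2.625) + v(3.375) + ...].
Sum ≈ -0.1267.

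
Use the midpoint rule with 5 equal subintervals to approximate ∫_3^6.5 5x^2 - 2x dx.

Δx = (6.5 − 3)/5 = 0.7.
Midpoints: 3.35, 4.05, 4.75, 5.45, 6.15.
f(3.35) = 49.4125, f(4.05) = 73.9125, f(4.75) = 103.3125, f(5.45) = 137.6125, f(6.15) = 176.8125.
Sum = Δx · [f(3.35) + f(4.05) + f(4.75) + f(5.45) + f(6.15)].
Sum = 378.74375.

378.74375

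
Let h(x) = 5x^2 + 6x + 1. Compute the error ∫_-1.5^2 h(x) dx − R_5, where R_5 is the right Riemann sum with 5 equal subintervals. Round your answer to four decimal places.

-11.8417

Exact integral: ∫_-1.5^2 h(x) dx ≈ 27.708333.
R_5 = 39.55.
Error ≈ 27.708333 − 39.55 ≈ -11.8417.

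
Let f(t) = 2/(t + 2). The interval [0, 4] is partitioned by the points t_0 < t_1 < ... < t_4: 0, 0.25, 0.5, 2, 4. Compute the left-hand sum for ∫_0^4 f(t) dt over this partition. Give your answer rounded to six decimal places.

Subinterval widths: 0.25, 0.25, 1.5, 2.
Left endpoints: 0, 0.25, 0.5, 2.
f(0) = 1, f(0.25) = 8/9, f(0.5) = 0.8, f(2) = 0.5.
Sum = Σ Δt_i · f(t_i).
Sum ≈ 2.672222.

2.672222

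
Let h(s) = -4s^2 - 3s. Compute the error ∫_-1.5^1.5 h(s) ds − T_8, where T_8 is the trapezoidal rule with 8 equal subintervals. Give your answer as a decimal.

0.28125

Exact integral: ∫_-1.5^1.5 h(s) ds = -9.
T_8 = -9.28125.
Error = -9 − (-9.28125) = 0.28125.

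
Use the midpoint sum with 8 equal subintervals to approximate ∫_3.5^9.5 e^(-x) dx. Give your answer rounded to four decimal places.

Δx = (9.5 − 3.5)/8 = 0.75.
Midpoints: 3.875, 4.625, 5.375, 6.125, 6.875, 7.625, 8.375, 9.125.
f(3.875) ≈ 0.0208, f(4.625) ≈ 0.0098, f(5.375) ≈ 0.0046, f(6.125) ≈ 0.0022, f(6.875) ≈ 0.0010, f(7.625) ≈ 0.0005, f(8.375) ≈ 0.0002, f(9.125) ≈ 0.0001.
Sum = Δx · [f(3.875) + f(4.625) + f(5.375) + ...].
Sum ≈ 0.0294.

0.0294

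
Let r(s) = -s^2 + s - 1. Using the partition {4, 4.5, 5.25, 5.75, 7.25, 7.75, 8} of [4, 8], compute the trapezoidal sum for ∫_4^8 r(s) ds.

Subinterval widths: 0.5, 0.75, 0.5, 1.5, 0.5, 0.25.
r(4) = -13, r(4.5) = -16.75, r(5.25) = -23.3125, r(5.75) = -28.3125, r(7.25) = -46.3125, r(7.75) = -53.3125, r(8) = -57.
On each subinterval the trapezoid contributes (Δs_i/2)·[r(s_{i-1}) + r(s_i)].
Sum = -130.03125.

-130.03125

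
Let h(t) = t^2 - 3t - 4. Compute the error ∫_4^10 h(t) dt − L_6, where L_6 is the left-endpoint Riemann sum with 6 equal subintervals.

Exact integral: ∫_4^10 h(t) dt = 162.
L_6 = 130.
Error = 162 − 130 = 32.

32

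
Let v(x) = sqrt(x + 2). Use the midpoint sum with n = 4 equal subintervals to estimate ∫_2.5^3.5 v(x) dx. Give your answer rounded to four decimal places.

Δx = (3.5 − 2.5)/4 = 0.25.
Midpoints: 2.625, 2.875, 3.125, 3.375.
v(2.625) ≈ 2.1506, v(2.875) ≈ 2.2079, v(3.125) ≈ 2.2638, v(3.375) ≈ 2.3184.
Sum = Δx · [v(2.625) + v(2.875) + v(3.125) + v(3.375)].
Sum ≈ 2.2352.

2.2352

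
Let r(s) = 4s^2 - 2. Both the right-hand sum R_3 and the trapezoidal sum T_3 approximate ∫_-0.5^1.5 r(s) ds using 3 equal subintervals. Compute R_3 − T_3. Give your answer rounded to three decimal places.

2.667

R_3 ≈ 3.92593.
T_3 ≈ 1.25926.
R_3 − T_3 ≈ 2.667.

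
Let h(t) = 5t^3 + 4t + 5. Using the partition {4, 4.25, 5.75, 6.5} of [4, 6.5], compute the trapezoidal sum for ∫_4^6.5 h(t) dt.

2025.13671875

Subinterval widths: 0.25, 1.5, 0.75.
h(4) = 341, h(4.25) = 405.828125, h(5.75) = 978.546875, h(6.5) = 1404.125.
On each subinterval the trapezoid contributes (Δt_i/2)·[h(t_{i-1}) + h(t_i)].
Sum = 2025.13671875.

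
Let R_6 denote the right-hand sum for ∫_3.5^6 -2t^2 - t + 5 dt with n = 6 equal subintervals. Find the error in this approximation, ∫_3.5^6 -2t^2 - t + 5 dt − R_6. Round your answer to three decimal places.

Exact integral: ∫_3.5^6 f(t) dt ≈ -114.79167.
R_6 ≈ -125.35301.
Error ≈ -114.79167 − (-125.35301) ≈ 10.561.

10.561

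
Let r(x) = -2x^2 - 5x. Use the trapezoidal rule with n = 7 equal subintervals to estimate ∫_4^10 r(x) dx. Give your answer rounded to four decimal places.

Δx = (10 − 4)/7 = 6/7.
r(4) = -52, r(34/7) = -3502/49, r(40/7) = -4600/49, r(46/7) = -5842/49, r(52/7) = -7228/49, r(58/7) = -8758/49, r(64/7) = -10432/49, r(10) = -250.
T_7 = (Δx/2)·[r(x_0) + 2r(x_1) + ... + 2r(x_{6}) + r(x_7)].
Sum ≈ -835.4694.

-835.4694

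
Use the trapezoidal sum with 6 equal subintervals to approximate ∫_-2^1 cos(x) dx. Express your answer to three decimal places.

Δx = (1 − (-2))/6 = 0.5.
f(-2) ≈ -0.416, f(-1.5) ≈ 0.071, f(-1) ≈ 0.540, f(-0.5) ≈ 0.878, f(0) ≈ 1.000, f(0.5) ≈ 0.878, f(1) ≈ 0.540.
T_6 = (Δx/2)·[f(x_0) + 2f(x_1) + ... + 2f(x_{5}) + f(x_6)].
Sum ≈ 1.714.

1.714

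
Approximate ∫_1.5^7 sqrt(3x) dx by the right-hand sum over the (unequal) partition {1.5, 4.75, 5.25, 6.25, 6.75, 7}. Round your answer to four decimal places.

Subinterval widths: 3.25, 0.5, 1, 0.5, 0.25.
Right endpoints: 4.75, 5.25, 6.25, 6.75, 7.
f(4.75) ≈ 3.7749, f(5.25) ≈ 3.9686, f(6.25) ≈ 4.3301, f(6.75) ≈ 4.5000, f(7) ≈ 4.5826.
Sum = Σ Δx_i · f(x_i).
Sum ≈ 21.9786.

21.9786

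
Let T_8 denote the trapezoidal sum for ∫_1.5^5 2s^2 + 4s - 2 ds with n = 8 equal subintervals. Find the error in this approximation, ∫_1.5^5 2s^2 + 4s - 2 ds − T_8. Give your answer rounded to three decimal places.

-0.223

Exact integral: ∫_1.5^5 f(s) ds ≈ 119.58333.
T_8 ≈ 119.80664.
Error ≈ 119.58333 − 119.80664 ≈ -0.223.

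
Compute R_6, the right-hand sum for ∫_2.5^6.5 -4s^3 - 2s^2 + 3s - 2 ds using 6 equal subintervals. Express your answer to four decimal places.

-2254.5926

Δs = (6.5 − 2.5)/6 = 2/3.
Right endpoints: 19/6, 23/6, 4.5, 31/6, 35/6, 6.5.
f(19/6) = -7537/54, f(23/6) = -13241/54, f(4.5) = -393.5, f(31/6) = -31945/54, f(35/6) = -45713/54, f(6.5) = -1165.5.
Sum = Δs · [f(19/6) + f(23/6) + f(4.5) + ...].
Sum ≈ -2254.5926.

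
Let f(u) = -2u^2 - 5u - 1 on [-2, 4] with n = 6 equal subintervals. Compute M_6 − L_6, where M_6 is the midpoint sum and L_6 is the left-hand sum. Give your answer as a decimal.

M_6 = -83.
L_6 = -59.
M_6 − L_6 = -24.

-24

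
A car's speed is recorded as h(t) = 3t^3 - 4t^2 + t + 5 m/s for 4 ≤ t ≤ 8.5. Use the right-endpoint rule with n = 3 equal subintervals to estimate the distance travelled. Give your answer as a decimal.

Δt = (8.5 − 4)/3 = 1.5.
Right endpoints: 5.5, 7, 8.5.
h(5.5) = 388.625, h(7) = 845, h(8.5) = 1566.875.
Sum = Δt · [h(5.5) + h(7) + h(8.5)].
Sum = 4200.75.

4200.75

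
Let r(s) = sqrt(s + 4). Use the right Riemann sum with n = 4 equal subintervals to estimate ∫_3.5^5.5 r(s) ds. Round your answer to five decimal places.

5.91306

Δs = (5.5 − 3.5)/4 = 0.5.
Right endpoints: 4, 4.5, 5, 5.5.
r(4) ≈ 2.82843, r(4.5) ≈ 2.91548, r(5) ≈ 3.00000, r(5.5) ≈ 3.08221.
Sum = Δs · [r(4) + r(4.5) + r(5) + r(5.5)].
Sum ≈ 5.91306.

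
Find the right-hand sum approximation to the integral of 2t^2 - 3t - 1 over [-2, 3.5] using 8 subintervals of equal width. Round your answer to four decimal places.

Δt = (3.5 − (-2))/8 = 0.6875.
Right endpoints: -1.3125, -0.625, 0.0625, 0.75, 1.4375, 2.125, 2.8125, 3.5.
f(-1.3125) = 6.3828125, f(-0.625) = 1.65625, f(0.0625) = -1.1796875, f(0.75) = -2.125, f(1.4375) = -1.1796875, f(2.125) = 1.65625, f(2.8125) = 6.3828125, f(3.5) = 13.
Sum = Δt · [f(-1.3125) + f(-0.625) + f(0.0625) + ...].
Sum ≈ 16.9082.

16.9082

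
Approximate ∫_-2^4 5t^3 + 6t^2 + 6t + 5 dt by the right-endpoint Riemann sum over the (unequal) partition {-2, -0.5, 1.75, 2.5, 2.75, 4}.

841.5078125

Subinterval widths: 1.5, 2.25, 0.75, 0.25, 1.25.
Right endpoints: -0.5, 1.75, 2.5, 2.75, 4.
f(-0.5) = 2.875, f(1.75) = 60.671875, f(2.5) = 135.625, f(2.75) = 170.859375, f(4) = 445.
Sum = Σ Δt_i · f(t_i).
Sum = 841.5078125.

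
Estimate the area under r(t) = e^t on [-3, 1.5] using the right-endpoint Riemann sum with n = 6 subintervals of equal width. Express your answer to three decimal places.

Δt = (1.5 − (-3))/6 = 0.75.
Right endpoints: -2.25, -1.5, -0.75, 0, 0.75, 1.5.
r(-2.25) ≈ 0.105, r(-1.5) ≈ 0.223, r(-0.75) ≈ 0.472, r(0) ≈ 1.000, r(0.75) ≈ 2.117, r(1.5) ≈ 4.482.
Sum = Δt · [r(-2.25) + r(-1.5) + r(-0.75) + ...].
Sum ≈ 6.300.

6.300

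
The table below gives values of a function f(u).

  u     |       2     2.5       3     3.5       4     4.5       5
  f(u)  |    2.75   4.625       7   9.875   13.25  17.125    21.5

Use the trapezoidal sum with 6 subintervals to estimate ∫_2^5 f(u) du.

Δu = 0.5.
T_6 = (0.5/2)·[2.75 + 2·4.625 + 2·7 + 2·9.875 + 2·13.25 + 2·17.125 + 21.5] = 32.

32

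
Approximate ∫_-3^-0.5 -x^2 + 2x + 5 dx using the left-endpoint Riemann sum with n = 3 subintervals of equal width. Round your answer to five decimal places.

-11.22685

Δx = (-0.5 − (-3))/3 = 5/6.
Left endpoints: -3, -13/6, -4/3.
f(-3) = -10, f(-13/6) = -145/36, f(-4/3) = 5/9.
Sum = Δx · [f(-3) + f(-13/6) + f(-4/3)].
Sum ≈ -11.22685.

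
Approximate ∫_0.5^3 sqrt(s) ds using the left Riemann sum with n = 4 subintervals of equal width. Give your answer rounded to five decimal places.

2.89484

Δs = (3 − 0.5)/4 = 0.625.
Left endpoints: 0.5, 1.125, 1.75, 2.375.
f(0.5) ≈ 0.70711, f(1.125) ≈ 1.06066, f(1.75) ≈ 1.32288, f(2.375) ≈ 1.54110.
Sum = Δs · [f(0.5) + f(1.125) + f(1.75) + f(2.375)].
Sum ≈ 2.89484.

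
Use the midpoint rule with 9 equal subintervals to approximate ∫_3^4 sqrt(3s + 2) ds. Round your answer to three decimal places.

3.533

Δs = (4 − 3)/9 = 1/9.
Midpoints: 55/18, 19/6, 59/18, 61/18, 3.5, 65/18, 67/18, 23/6, 71/18.
f(55/18) ≈ 3.342, f(19/6) ≈ 3.391, f(59/18) ≈ 3.440, f(61/18) ≈ 3.488, f(3.5) ≈ 3.536, f(65/18) ≈ 3.582, f(67/18) ≈ 3.629, f(23/6) ≈ 3.674, f(71/18) ≈ 3.719.
Sum = Δs · [f(55/18) + f(19/6) + f(59/18) + ...].
Sum ≈ 3.533.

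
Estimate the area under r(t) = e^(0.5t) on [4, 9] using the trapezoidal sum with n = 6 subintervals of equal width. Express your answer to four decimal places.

167.6401

Δt = (9 − 4)/6 = 5/6.
r(4) ≈ 7.3891, r(29/6) ≈ 11.2084, r(17/3) ≈ 17.0020, r(6.5) ≈ 25.7903, r(22/3) ≈ 39.1213, r(49/6) ≈ 59.3430, r(9) ≈ 90.0171.
T_6 = (Δt/2)·[r(t_0) + 2r(t_1) + ... + 2r(t_{5}) + r(t_6)].
Sum ≈ 167.6401.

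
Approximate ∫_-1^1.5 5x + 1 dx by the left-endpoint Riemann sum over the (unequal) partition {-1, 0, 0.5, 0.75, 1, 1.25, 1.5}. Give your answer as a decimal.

1.875

Subinterval widths: 1, 0.5, 0.25, 0.25, 0.25, 0.25.
Left endpoints: -1, 0, 0.5, 0.75, 1, 1.25.
f(-1) = -4, f(0) = 1, f(0.5) = 3.5, f(0.75) = 4.75, f(1) = 6, f(1.25) = 7.25.
Sum = Σ Δx_i · f(x_i).
Sum = 1.875.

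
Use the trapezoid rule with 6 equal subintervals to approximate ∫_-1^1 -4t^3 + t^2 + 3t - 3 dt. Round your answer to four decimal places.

Δt = (1 − (-1))/6 = 1/3.
f(-1) = -1, f(-2/3) = -91/27, f(-1/3) = -101/27, f(0) = -3, f(1/3) = -55/27, f(2/3) = -47/27, f(1) = -3.
T_6 = (Δt/2)·[f(t_0) + 2f(t_1) + ... + 2f(t_{5}) + f(t_6)].
Sum ≈ -5.2963.

-5.2963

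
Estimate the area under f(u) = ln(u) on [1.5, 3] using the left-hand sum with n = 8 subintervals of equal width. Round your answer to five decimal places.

1.12168

Δu = (3 − 1.5)/8 = 0.1875.
Left endpoints: 1.5, 1.6875, 1.875, 2.0625, 2.25, 2.4375, 2.625, 2.8125.
f(1.5) ≈ 0.40547, f(1.6875) ≈ 0.52325, f(1.875) ≈ 0.62861, f(2.0625) ≈ 0.72392, f(2.25) ≈ 0.81093, f(2.4375) ≈ 0.89097, f(2.625) ≈ 0.96508, f(2.8125) ≈ 1.03407.
Sum = Δu · [f(1.5) + f(1.6875) + f(1.875) + ...].
Sum ≈ 1.12168.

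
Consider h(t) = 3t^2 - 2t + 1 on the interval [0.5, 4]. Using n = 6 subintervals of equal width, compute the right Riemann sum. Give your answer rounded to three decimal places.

Δt = (4 − 0.5)/6 = 7/12.
Right endpoints: 13/12, 5/3, 2.25, 17/6, 41/12, 4.
h(13/12) = 113/48, h(5/3) = 6, h(2.25) = 11.6875, h(17/6) = 233/12, h(41/12) = 29.1875, h(4) = 41.
Sum = Δt · [h(13/12) + h(5/3) + h(2.25) + ...].
Sum ≈ 63.960.

63.960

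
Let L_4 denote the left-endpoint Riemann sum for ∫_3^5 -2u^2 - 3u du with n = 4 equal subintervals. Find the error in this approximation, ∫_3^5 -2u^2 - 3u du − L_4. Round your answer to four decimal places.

-9.3333

Exact integral: ∫_3^5 f(u) du ≈ -89.333333.
L_4 = -80.
Error ≈ -89.333333 − (-80) ≈ -9.3333.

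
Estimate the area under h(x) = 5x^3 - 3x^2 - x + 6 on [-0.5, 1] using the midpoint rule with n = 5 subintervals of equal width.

8.6634375

Δx = (1 − (-0.5))/5 = 0.3.
Midpoints: -0.35, -0.05, 0.25, 0.55, 0.85.
h(-0.35) = 5.768125, h(-0.05) = 6.041875, h(0.25) = 5.640625, h(0.55) = 5.374375, h(0.85) = 6.053125.
Sum = Δx · [h(-0.35) + h(-0.05) + h(0.25) + h(0.55) + h(0.85)].
Sum = 8.6634375.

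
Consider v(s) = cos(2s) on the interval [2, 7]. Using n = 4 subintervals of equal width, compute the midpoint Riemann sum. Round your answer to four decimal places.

1.1508

Δs = (7 − 2)/4 = 1.25.
Midpoints: 2.625, 3.875, 5.125, 6.375.
v(2.625) ≈ 0.5121, v(3.875) ≈ 0.1038, v(5.125) ≈ -0.6784, v(6.375) ≈ 0.9832.
Sum = Δs · [v(2.625) + v(3.875) + v(5.125) + v(6.375)].
Sum ≈ 1.1508.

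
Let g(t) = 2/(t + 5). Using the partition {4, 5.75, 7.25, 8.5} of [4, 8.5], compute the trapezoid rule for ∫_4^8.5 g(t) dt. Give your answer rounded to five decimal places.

0.81385

Subinterval widths: 1.75, 1.5, 1.25.
g(4) = 2/9, g(5.75) = 8/43, g(7.25) = 8/49, g(8.5) = 4/27.
On each subinterval the trapezoid contributes (Δt_i/2)·[g(t_{i-1}) + g(t_i)].
Sum ≈ 0.81385.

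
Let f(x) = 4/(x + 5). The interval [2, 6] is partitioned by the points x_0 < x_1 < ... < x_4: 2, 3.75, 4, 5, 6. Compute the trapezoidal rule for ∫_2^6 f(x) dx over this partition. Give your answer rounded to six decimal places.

Subinterval widths: 1.75, 0.25, 1, 1.
f(2) = 4/7, f(3.75) = 16/35, f(4) = 4/9, f(5) = 0.4, f(6) = 4/11.
On each subinterval the trapezoid contributes (Δx_i/2)·[f(x_{i-1}) + f(x_i)].
Sum ≈ 1.816739.

1.816739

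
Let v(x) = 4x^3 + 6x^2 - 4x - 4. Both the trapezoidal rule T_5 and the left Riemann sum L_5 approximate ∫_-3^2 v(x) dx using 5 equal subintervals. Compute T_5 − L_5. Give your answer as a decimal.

T_5 = -5.
L_5 = -50.
T_5 − L_5 = 45.

45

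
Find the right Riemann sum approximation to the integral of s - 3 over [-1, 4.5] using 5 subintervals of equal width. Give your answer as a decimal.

-3.85

Δs = (4.5 − (-1))/5 = 1.1.
Right endpoints: 0.1, 1.2, 2.3, 3.4, 4.5.
f(0.1) = -2.9, f(1.2) = -1.8, f(2.3) = -0.7, f(3.4) = 0.4, f(4.5) = 1.5.
Sum = Δs · [f(0.1) + f(1.2) + f(2.3) + f(3.4) + f(4.5)].
Sum = -3.85.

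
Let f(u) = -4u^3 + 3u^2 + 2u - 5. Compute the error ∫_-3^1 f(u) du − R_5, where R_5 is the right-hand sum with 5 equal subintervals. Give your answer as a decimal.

44.8

Exact integral: ∫_-3^1 f(u) du = 80.
R_5 = 35.2.
Error = 80 − 35.2 = 44.8.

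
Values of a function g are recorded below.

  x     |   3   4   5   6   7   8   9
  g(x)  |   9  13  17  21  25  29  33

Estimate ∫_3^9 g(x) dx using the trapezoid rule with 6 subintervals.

126

Δx = 1.
T_6 = (1/2)·[9 + 2·13 + 2·17 + 2·21 + 2·25 + 2·29 + 33] = 126.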